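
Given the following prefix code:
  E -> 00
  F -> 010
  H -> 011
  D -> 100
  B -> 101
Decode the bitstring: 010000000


Decoding step by step:
Bits 010 -> F
Bits 00 -> E
Bits 00 -> E
Bits 00 -> E


Decoded message: FEEE


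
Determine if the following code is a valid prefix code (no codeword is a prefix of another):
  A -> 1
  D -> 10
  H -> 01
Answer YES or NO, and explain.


Checking each pair (does one codeword prefix another?):
  A='1' vs D='10': prefix -- VIOLATION

NO -- this is NOT a valid prefix code. A (1) is a prefix of D (10).


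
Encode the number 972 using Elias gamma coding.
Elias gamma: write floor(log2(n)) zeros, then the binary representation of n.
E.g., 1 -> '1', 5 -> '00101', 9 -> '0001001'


num_bits = floor(log2(972)) + 1 = 10
leading_zeros = num_bits - 1 = 9
binary(972) = 1111001100

Elias gamma(972) = '000000000' + '1111001100' = 0000000001111001100 (19 bits)


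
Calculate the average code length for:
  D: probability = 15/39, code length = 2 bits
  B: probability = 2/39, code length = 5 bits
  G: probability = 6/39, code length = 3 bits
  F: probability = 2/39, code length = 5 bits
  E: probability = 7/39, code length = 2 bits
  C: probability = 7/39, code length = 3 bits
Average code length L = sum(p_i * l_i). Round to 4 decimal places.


Weighted contributions p_i * l_i:
  D: (15/39) * 2 = 30/39
  B: (2/39) * 5 = 10/39
  G: (6/39) * 3 = 18/39
  F: (2/39) * 5 = 10/39
  E: (7/39) * 2 = 14/39
  C: (7/39) * 3 = 21/39
Sum = (30 + 10 + 18 + 10 + 14 + 21)/39 = 103/39

L = 103/39 = 2.6410 bits/symbol


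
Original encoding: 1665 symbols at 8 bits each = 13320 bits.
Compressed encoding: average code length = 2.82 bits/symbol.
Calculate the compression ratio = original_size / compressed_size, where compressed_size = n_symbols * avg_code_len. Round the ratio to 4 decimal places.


original_size = n_symbols * orig_bits = 1665 * 8 = 13320 bits
compressed_size = n_symbols * avg_code_len = 1665 * 2.82 = 4695.3 bits
ratio = original_size / compressed_size = 13320 / 4695.3 = 2.8369

Compression ratio = 2.8369


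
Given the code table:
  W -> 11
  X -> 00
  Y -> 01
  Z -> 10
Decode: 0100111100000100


Decoding:
01 -> Y
00 -> X
11 -> W
11 -> W
00 -> X
00 -> X
01 -> Y
00 -> X


Result: YXWWXXYX


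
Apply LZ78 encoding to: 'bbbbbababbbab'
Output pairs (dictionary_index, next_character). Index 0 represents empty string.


LZ78 encoding steps:
Dictionary: {0: ''}
Step 1: w='' (idx 0), next='b' -> output (0, 'b'), add 'b' as idx 1
Step 2: w='b' (idx 1), next='b' -> output (1, 'b'), add 'bb' as idx 2
Step 3: w='bb' (idx 2), next='a' -> output (2, 'a'), add 'bba' as idx 3
Step 4: w='b' (idx 1), next='a' -> output (1, 'a'), add 'ba' as idx 4
Step 5: w='bb' (idx 2), next='b' -> output (2, 'b'), add 'bbb' as idx 5
Step 6: w='' (idx 0), next='a' -> output (0, 'a'), add 'a' as idx 6
Step 7: w='b' (idx 1), end of input -> output (1, '')


Encoded: [(0, 'b'), (1, 'b'), (2, 'a'), (1, 'a'), (2, 'b'), (0, 'a'), (1, '')]


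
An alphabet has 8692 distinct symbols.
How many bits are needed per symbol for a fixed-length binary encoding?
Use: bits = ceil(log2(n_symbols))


log2(8692) = 13.0855
Bracket: 2^13 = 8192 < 8692 <= 2^14 = 16384
So ceil(log2(8692)) = 14

bits = ceil(log2(8692)) = ceil(13.0855) = 14 bits


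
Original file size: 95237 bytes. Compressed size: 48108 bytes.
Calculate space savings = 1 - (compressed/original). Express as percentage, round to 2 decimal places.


ratio = compressed/original = 48108/95237 = 0.50514
savings = 1 - ratio = 1 - 0.50514 = 0.49486
as a percentage: 0.49486 * 100 = 49.49%

Space savings = 1 - 48108/95237 = 49.49%


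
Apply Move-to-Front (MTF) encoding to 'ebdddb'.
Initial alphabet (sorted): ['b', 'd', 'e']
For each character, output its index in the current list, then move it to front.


MTF encoding:
'e': index 2 in ['b', 'd', 'e'] -> ['e', 'b', 'd']
'b': index 1 in ['e', 'b', 'd'] -> ['b', 'e', 'd']
'd': index 2 in ['b', 'e', 'd'] -> ['d', 'b', 'e']
'd': index 0 in ['d', 'b', 'e'] -> ['d', 'b', 'e']
'd': index 0 in ['d', 'b', 'e'] -> ['d', 'b', 'e']
'b': index 1 in ['d', 'b', 'e'] -> ['b', 'd', 'e']


Output: [2, 1, 2, 0, 0, 1]


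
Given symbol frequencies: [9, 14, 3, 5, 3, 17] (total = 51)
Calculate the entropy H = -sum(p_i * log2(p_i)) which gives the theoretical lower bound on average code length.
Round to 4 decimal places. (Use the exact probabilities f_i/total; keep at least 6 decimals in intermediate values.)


Per-symbol terms -p_i * log2(p_i) with p_i = f_i/51:
  p = 9/51 = 0.176471: log2(p) = -2.502500, -p*log2(p) = 0.441618
  p = 14/51 = 0.274510: log2(p) = -1.865070, -p*log2(p) = 0.511980
  p = 3/51 = 0.058824: log2(p) = -4.087463, -p*log2(p) = 0.240439
  p = 5/51 = 0.098039: log2(p) = -3.350497, -p*log2(p) = 0.328480
  p = 3/51 = 0.058824: log2(p) = -4.087463, -p*log2(p) = 0.240439
  p = 17/51 = 0.333333: log2(p) = -1.584963, -p*log2(p) = 0.528321
H = 0.441618 + 0.511980 + 0.240439 + 0.328480 + 0.240439 + 0.528321 = 2.291277

H = 2.2913 bits/symbol


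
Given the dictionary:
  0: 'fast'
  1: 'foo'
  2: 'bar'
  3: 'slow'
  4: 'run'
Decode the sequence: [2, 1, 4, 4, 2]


Look up each index in the dictionary:
  2 -> 'bar'
  1 -> 'foo'
  4 -> 'run'
  4 -> 'run'
  2 -> 'bar'

Decoded: "bar foo run run bar"


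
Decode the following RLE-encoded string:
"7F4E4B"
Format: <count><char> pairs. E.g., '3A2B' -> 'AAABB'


Expanding each <count><char> pair:
  7F -> 'FFFFFFF'
  4E -> 'EEEE'
  4B -> 'BBBB'

Decoded = FFFFFFFEEEEBBBB


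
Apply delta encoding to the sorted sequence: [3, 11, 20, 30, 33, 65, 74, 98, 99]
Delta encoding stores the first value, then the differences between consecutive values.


First value: 3
Deltas:
  11 - 3 = 8
  20 - 11 = 9
  30 - 20 = 10
  33 - 30 = 3
  65 - 33 = 32
  74 - 65 = 9
  98 - 74 = 24
  99 - 98 = 1


Delta encoded: [3, 8, 9, 10, 3, 32, 9, 24, 1]


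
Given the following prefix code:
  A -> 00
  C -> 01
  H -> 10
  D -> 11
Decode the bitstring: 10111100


Decoding step by step:
Bits 10 -> H
Bits 11 -> D
Bits 11 -> D
Bits 00 -> A


Decoded message: HDDA


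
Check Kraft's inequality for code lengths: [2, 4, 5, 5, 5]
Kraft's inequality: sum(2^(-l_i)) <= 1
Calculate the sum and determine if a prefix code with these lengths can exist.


Sum = 2^(-2) + 2^(-4) + 2^(-5) + 2^(-5) + 2^(-5)
    = 0.25 + 0.0625 + 0.03125 + 0.03125 + 0.03125
    = 13/32 = 0.40625
Since 0.40625 <= 1, Kraft's inequality IS satisfied.
A prefix code with these lengths CAN exist.

Kraft sum = 0.40625. Satisfied.


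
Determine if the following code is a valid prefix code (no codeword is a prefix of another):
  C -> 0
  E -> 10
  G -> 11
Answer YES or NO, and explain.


Checking each pair (does one codeword prefix another?):
  C='0' vs E='10': no prefix
  C='0' vs G='11': no prefix
  E='10' vs C='0': no prefix
  E='10' vs G='11': no prefix
  G='11' vs C='0': no prefix
  G='11' vs E='10': no prefix
No violation found over all pairs.

YES -- this is a valid prefix code. No codeword is a prefix of any other codeword.


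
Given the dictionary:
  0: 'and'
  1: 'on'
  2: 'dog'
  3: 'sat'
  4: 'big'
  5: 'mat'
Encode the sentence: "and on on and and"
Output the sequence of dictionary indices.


Look up each word in the dictionary:
  'and' -> 0
  'on' -> 1
  'on' -> 1
  'and' -> 0
  'and' -> 0

Encoded: [0, 1, 1, 0, 0]


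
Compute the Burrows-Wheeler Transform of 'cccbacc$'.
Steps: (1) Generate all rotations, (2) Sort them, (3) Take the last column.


Rotations (sorted):
  0: $cccbacc -> last char: c
  1: acc$cccb -> last char: b
  2: bacc$ccc -> last char: c
  3: c$cccbac -> last char: c
  4: cbacc$cc -> last char: c
  5: cc$cccba -> last char: a
  6: ccbacc$c -> last char: c
  7: cccbacc$ -> last char: $


BWT = cbcccac$


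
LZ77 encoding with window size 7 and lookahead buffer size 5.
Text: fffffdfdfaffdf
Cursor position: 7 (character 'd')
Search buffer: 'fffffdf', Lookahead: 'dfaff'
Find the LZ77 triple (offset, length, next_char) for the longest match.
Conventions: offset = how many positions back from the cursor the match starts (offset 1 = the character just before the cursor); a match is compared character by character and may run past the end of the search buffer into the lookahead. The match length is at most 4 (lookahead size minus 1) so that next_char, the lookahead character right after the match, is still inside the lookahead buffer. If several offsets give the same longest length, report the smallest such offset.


Try each offset into the search buffer:
  offset=1 (pos 6, char 'f'): match length 0
  offset=2 (pos 5, char 'd'): match length 2
  offset=3 (pos 4, char 'f'): match length 0
  offset=4 (pos 3, char 'f'): match length 0
  offset=5 (pos 2, char 'f'): match length 0
  offset=6 (pos 1, char 'f'): match length 0
  offset=7 (pos 0, char 'f'): match length 0
Longest match has length 2 at offset 2.
next_char = character at position 7 + 2 = 9 -> 'a'

Best match: offset=2, length=2 (matching 'df' starting at position 5)
LZ77 triple: (2, 2, 'a')


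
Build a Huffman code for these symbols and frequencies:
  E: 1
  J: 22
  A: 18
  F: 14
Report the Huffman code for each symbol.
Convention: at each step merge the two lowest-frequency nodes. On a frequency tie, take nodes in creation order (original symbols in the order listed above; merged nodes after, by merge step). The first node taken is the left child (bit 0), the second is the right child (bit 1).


Huffman tree construction:
Step 1: Merge E(1) + F(14) = 15
Step 2: Merge (E+F)(15) + A(18) = 33
Step 3: Merge J(22) + ((E+F)+A)(33) = 55
Read each symbol's code off the tree from the root (left child = 0, right child = 1).

Codes:
  E: 100 (length 3)
  J: 0 (length 1)
  A: 11 (length 2)
  F: 101 (length 3)
Average code length: 103/55 = 1.8727 bits/symbol


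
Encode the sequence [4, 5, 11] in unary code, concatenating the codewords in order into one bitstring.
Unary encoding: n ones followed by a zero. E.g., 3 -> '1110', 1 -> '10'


Encode each number as n ones followed by a terminating 0:
  4 -> 11110 (5 bits)
  5 -> 111110 (6 bits)
  11 -> 111111111110 (12 bits)
Total length = 5 + 6 + 12 = 23 bits.

Unary([4, 5, 11]) = 11110111110111111111110 (23 bits)


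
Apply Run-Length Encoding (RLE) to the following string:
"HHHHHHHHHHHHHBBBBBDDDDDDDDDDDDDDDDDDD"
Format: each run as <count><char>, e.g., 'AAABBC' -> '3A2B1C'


Scanning runs left to right:
  i=0: run of 'H' x 13 -> '13H'
  i=13: run of 'B' x 5 -> '5B'
  i=18: run of 'D' x 19 -> '19D'

RLE = 13H5B19D


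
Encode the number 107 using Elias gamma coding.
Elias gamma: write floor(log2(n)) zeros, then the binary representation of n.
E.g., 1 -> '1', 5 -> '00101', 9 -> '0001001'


num_bits = floor(log2(107)) + 1 = 7
leading_zeros = num_bits - 1 = 6
binary(107) = 1101011

Elias gamma(107) = '000000' + '1101011' = 0000001101011 (13 bits)


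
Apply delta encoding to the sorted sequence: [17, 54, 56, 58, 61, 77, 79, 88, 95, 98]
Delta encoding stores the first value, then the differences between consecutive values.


First value: 17
Deltas:
  54 - 17 = 37
  56 - 54 = 2
  58 - 56 = 2
  61 - 58 = 3
  77 - 61 = 16
  79 - 77 = 2
  88 - 79 = 9
  95 - 88 = 7
  98 - 95 = 3


Delta encoded: [17, 37, 2, 2, 3, 16, 2, 9, 7, 3]


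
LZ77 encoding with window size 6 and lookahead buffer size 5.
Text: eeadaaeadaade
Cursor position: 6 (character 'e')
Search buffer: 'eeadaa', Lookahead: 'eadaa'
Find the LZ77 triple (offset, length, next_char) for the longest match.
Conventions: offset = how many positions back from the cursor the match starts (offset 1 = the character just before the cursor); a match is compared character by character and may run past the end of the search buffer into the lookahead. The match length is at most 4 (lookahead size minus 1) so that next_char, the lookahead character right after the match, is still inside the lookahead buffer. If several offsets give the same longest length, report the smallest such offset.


Try each offset into the search buffer:
  offset=1 (pos 5, char 'a'): match length 0
  offset=2 (pos 4, char 'a'): match length 0
  offset=3 (pos 3, char 'd'): match length 0
  offset=4 (pos 2, char 'a'): match length 0
  offset=5 (pos 1, char 'e'): match length 4
  offset=6 (pos 0, char 'e'): match length 1
Longest match has length 4 at offset 5.
next_char = character at position 6 + 4 = 10 -> 'a'

Best match: offset=5, length=4 (matching 'eada' starting at position 1)
LZ77 triple: (5, 4, 'a')


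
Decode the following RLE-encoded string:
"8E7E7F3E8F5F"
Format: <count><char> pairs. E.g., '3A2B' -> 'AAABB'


Expanding each <count><char> pair:
  8E -> 'EEEEEEEE'
  7E -> 'EEEEEEE'
  7F -> 'FFFFFFF'
  3E -> 'EEE'
  8F -> 'FFFFFFFF'
  5F -> 'FFFFF'

Decoded = EEEEEEEEEEEEEEEFFFFFFFEEEFFFFFFFFFFFFF


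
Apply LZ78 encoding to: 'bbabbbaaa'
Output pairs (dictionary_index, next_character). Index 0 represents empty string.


LZ78 encoding steps:
Dictionary: {0: ''}
Step 1: w='' (idx 0), next='b' -> output (0, 'b'), add 'b' as idx 1
Step 2: w='b' (idx 1), next='a' -> output (1, 'a'), add 'ba' as idx 2
Step 3: w='b' (idx 1), next='b' -> output (1, 'b'), add 'bb' as idx 3
Step 4: w='ba' (idx 2), next='a' -> output (2, 'a'), add 'baa' as idx 4
Step 5: w='' (idx 0), next='a' -> output (0, 'a'), add 'a' as idx 5


Encoded: [(0, 'b'), (1, 'a'), (1, 'b'), (2, 'a'), (0, 'a')]


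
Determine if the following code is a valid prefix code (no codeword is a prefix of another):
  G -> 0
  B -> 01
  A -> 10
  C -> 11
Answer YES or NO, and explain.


Checking each pair (does one codeword prefix another?):
  G='0' vs B='01': prefix -- VIOLATION

NO -- this is NOT a valid prefix code. G (0) is a prefix of B (01).


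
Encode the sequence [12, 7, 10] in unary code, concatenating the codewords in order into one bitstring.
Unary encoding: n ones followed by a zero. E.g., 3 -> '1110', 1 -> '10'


Encode each number as n ones followed by a terminating 0:
  12 -> 1111111111110 (13 bits)
  7 -> 11111110 (8 bits)
  10 -> 11111111110 (11 bits)
Total length = 13 + 8 + 11 = 32 bits.

Unary([12, 7, 10]) = 11111111111101111111011111111110 (32 bits)


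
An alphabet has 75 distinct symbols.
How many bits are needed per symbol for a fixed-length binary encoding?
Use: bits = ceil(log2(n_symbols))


log2(75) = 6.2288
Bracket: 2^6 = 64 < 75 <= 2^7 = 128
So ceil(log2(75)) = 7

bits = ceil(log2(75)) = ceil(6.2288) = 7 bits


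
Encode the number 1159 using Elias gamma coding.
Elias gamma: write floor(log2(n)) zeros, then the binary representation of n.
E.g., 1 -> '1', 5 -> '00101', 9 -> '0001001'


num_bits = floor(log2(1159)) + 1 = 11
leading_zeros = num_bits - 1 = 10
binary(1159) = 10010000111

Elias gamma(1159) = '0000000000' + '10010000111' = 000000000010010000111 (21 bits)


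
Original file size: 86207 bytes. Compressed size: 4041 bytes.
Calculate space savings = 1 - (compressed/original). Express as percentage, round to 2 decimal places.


ratio = compressed/original = 4041/86207 = 0.046876
savings = 1 - ratio = 1 - 0.046876 = 0.953124
as a percentage: 0.953124 * 100 = 95.31%

Space savings = 1 - 4041/86207 = 95.31%


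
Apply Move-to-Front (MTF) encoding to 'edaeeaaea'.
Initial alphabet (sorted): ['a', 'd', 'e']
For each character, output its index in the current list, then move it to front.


MTF encoding:
'e': index 2 in ['a', 'd', 'e'] -> ['e', 'a', 'd']
'd': index 2 in ['e', 'a', 'd'] -> ['d', 'e', 'a']
'a': index 2 in ['d', 'e', 'a'] -> ['a', 'd', 'e']
'e': index 2 in ['a', 'd', 'e'] -> ['e', 'a', 'd']
'e': index 0 in ['e', 'a', 'd'] -> ['e', 'a', 'd']
'a': index 1 in ['e', 'a', 'd'] -> ['a', 'e', 'd']
'a': index 0 in ['a', 'e', 'd'] -> ['a', 'e', 'd']
'e': index 1 in ['a', 'e', 'd'] -> ['e', 'a', 'd']
'a': index 1 in ['e', 'a', 'd'] -> ['a', 'e', 'd']


Output: [2, 2, 2, 2, 0, 1, 0, 1, 1]


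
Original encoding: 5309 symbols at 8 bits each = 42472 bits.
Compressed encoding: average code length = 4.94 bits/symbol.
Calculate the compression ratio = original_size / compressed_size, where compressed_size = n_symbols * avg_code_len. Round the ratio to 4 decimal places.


original_size = n_symbols * orig_bits = 5309 * 8 = 42472 bits
compressed_size = n_symbols * avg_code_len = 5309 * 4.94 = 26226.46 bits
ratio = original_size / compressed_size = 42472 / 26226.46 = 1.6194

Compression ratio = 1.6194


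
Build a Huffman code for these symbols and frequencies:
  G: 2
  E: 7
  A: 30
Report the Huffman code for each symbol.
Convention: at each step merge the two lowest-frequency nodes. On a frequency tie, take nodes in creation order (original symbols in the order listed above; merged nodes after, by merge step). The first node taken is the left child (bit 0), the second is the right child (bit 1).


Huffman tree construction:
Step 1: Merge G(2) + E(7) = 9
Step 2: Merge (G+E)(9) + A(30) = 39
Read each symbol's code off the tree from the root (left child = 0, right child = 1).

Codes:
  G: 00 (length 2)
  E: 01 (length 2)
  A: 1 (length 1)
Average code length: 48/39 = 1.2308 bits/symbol


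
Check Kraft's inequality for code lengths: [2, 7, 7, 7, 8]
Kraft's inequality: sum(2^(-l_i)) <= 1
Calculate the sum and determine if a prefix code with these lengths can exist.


Sum = 2^(-2) + 2^(-7) + 2^(-7) + 2^(-7) + 2^(-8)
    = 0.25 + 0.0078125 + 0.0078125 + 0.0078125 + 0.00390625
    = 71/256 = 0.27734375
Since 0.27734375 <= 1, Kraft's inequality IS satisfied.
A prefix code with these lengths CAN exist.

Kraft sum = 0.27734375. Satisfied.


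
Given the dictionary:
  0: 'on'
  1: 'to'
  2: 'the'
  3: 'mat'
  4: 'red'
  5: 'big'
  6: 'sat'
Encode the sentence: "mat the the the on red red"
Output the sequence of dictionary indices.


Look up each word in the dictionary:
  'mat' -> 3
  'the' -> 2
  'the' -> 2
  'the' -> 2
  'on' -> 0
  'red' -> 4
  'red' -> 4

Encoded: [3, 2, 2, 2, 0, 4, 4]


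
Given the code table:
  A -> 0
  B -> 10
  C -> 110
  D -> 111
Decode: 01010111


Decoding:
0 -> A
10 -> B
10 -> B
111 -> D


Result: ABBD


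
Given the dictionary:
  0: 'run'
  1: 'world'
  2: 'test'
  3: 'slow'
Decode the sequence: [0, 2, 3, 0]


Look up each index in the dictionary:
  0 -> 'run'
  2 -> 'test'
  3 -> 'slow'
  0 -> 'run'

Decoded: "run test slow run"


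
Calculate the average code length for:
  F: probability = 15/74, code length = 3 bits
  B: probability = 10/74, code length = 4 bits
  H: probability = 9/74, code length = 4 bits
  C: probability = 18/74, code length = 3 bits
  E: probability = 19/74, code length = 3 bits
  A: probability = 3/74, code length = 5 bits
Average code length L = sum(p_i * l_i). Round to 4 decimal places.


Weighted contributions p_i * l_i:
  F: (15/74) * 3 = 45/74
  B: (10/74) * 4 = 40/74
  H: (9/74) * 4 = 36/74
  C: (18/74) * 3 = 54/74
  E: (19/74) * 3 = 57/74
  A: (3/74) * 5 = 15/74
Sum = (45 + 40 + 36 + 54 + 57 + 15)/74 = 247/74

L = 247/74 = 3.3378 bits/symbol


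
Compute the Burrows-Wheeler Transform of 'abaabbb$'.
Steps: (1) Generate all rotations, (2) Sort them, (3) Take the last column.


Rotations (sorted):
  0: $abaabbb -> last char: b
  1: aabbb$ab -> last char: b
  2: abaabbb$ -> last char: $
  3: abbb$aba -> last char: a
  4: b$abaabb -> last char: b
  5: baabbb$a -> last char: a
  6: bb$abaab -> last char: b
  7: bbb$abaa -> last char: a


BWT = bb$ababa


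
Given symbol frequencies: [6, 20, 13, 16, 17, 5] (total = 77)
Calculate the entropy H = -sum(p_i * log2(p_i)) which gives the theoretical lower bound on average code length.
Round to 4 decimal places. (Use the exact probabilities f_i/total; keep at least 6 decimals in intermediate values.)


Per-symbol terms -p_i * log2(p_i) with p_i = f_i/77:
  p = 6/77 = 0.077922: log2(p) = -3.681824, -p*log2(p) = 0.286895
  p = 20/77 = 0.259740: log2(p) = -1.944858, -p*log2(p) = 0.505158
  p = 13/77 = 0.168831: log2(p) = -2.566347, -p*log2(p) = 0.433279
  p = 16/77 = 0.207792: log2(p) = -2.266787, -p*log2(p) = 0.471021
  p = 17/77 = 0.220779: log2(p) = -2.179324, -p*log2(p) = 0.481149
  p = 5/77 = 0.064935: log2(p) = -3.944858, -p*log2(p) = 0.256160
H = 0.286895 + 0.505158 + 0.433279 + 0.471021 + 0.481149 + 0.256160 = 2.433662

H = 2.4337 bits/symbol


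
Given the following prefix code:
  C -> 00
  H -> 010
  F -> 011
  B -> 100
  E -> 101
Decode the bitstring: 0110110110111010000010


Decoding step by step:
Bits 011 -> F
Bits 011 -> F
Bits 011 -> F
Bits 011 -> F
Bits 101 -> E
Bits 00 -> C
Bits 00 -> C
Bits 010 -> H


Decoded message: FFFFECCH


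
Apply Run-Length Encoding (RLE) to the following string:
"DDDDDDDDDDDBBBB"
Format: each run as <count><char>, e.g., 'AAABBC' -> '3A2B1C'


Scanning runs left to right:
  i=0: run of 'D' x 11 -> '11D'
  i=11: run of 'B' x 4 -> '4B'

RLE = 11D4B


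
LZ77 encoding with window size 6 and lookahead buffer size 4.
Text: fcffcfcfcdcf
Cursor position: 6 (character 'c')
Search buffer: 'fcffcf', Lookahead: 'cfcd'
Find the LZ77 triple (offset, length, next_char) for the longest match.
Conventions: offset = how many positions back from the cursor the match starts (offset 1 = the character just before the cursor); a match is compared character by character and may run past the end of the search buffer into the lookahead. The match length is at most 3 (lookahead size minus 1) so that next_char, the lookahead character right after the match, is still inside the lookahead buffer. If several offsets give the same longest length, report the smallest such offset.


Try each offset into the search buffer:
  offset=1 (pos 5, char 'f'): match length 0
  offset=2 (pos 4, char 'c'): match length 3
  offset=3 (pos 3, char 'f'): match length 0
  offset=4 (pos 2, char 'f'): match length 0
  offset=5 (pos 1, char 'c'): match length 2
  offset=6 (pos 0, char 'f'): match length 0
Longest match has length 3 at offset 2.
next_char = character at position 6 + 3 = 9 -> 'd'

Best match: offset=2, length=3 (matching 'cfc' starting at position 4)
LZ77 triple: (2, 3, 'd')


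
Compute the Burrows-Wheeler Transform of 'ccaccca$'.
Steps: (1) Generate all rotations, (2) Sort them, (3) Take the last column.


Rotations (sorted):
  0: $ccaccca -> last char: a
  1: a$ccaccc -> last char: c
  2: accca$cc -> last char: c
  3: ca$ccacc -> last char: c
  4: caccca$c -> last char: c
  5: cca$ccac -> last char: c
  6: ccaccca$ -> last char: $
  7: ccca$cca -> last char: a


BWT = accccc$a


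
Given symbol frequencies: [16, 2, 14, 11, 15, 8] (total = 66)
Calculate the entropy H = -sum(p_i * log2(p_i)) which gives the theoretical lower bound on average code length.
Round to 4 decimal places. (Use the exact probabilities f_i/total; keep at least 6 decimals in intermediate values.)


Per-symbol terms -p_i * log2(p_i) with p_i = f_i/66:
  p = 16/66 = 0.242424: log2(p) = -2.044394, -p*log2(p) = 0.495611
  p = 2/66 = 0.030303: log2(p) = -5.044394, -p*log2(p) = 0.152860
  p = 14/66 = 0.212121: log2(p) = -2.237039, -p*log2(p) = 0.474523
  p = 11/66 = 0.166667: log2(p) = -2.584963, -p*log2(p) = 0.430827
  p = 15/66 = 0.227273: log2(p) = -2.137504, -p*log2(p) = 0.485796
  p = 8/66 = 0.121212: log2(p) = -3.044394, -p*log2(p) = 0.369017
H = 0.495611 + 0.152860 + 0.474523 + 0.430827 + 0.485796 + 0.369017 = 2.408634

H = 2.4086 bits/symbol


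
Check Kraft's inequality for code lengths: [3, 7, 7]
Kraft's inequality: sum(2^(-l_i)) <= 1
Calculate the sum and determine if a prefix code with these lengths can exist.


Sum = 2^(-3) + 2^(-7) + 2^(-7)
    = 0.125 + 0.0078125 + 0.0078125
    = 18/128 = 0.140625
Since 0.140625 <= 1, Kraft's inequality IS satisfied.
A prefix code with these lengths CAN exist.

Kraft sum = 0.140625. Satisfied.


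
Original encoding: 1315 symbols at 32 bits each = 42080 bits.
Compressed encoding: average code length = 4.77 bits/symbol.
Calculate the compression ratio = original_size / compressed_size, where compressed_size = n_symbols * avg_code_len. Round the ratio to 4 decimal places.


original_size = n_symbols * orig_bits = 1315 * 32 = 42080 bits
compressed_size = n_symbols * avg_code_len = 1315 * 4.77 = 6272.55 bits
ratio = original_size / compressed_size = 42080 / 6272.55 = 6.7086

Compression ratio = 6.7086


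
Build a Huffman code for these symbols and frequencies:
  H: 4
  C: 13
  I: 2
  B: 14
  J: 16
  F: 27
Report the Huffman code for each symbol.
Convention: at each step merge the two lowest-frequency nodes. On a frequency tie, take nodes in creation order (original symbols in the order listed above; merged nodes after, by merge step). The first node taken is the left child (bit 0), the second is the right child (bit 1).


Huffman tree construction:
Step 1: Merge I(2) + H(4) = 6
Step 2: Merge (I+H)(6) + C(13) = 19
Step 3: Merge B(14) + J(16) = 30
Step 4: Merge ((I+H)+C)(19) + F(27) = 46
Step 5: Merge (B+J)(30) + (((I+H)+C)+F)(46) = 76
Read each symbol's code off the tree from the root (left child = 0, right child = 1).

Codes:
  H: 1001 (length 4)
  C: 101 (length 3)
  I: 1000 (length 4)
  B: 00 (length 2)
  J: 01 (length 2)
  F: 11 (length 2)
Average code length: 177/76 = 2.3289 bits/symbol


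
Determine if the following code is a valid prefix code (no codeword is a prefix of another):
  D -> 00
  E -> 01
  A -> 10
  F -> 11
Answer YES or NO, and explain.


Checking each pair (does one codeword prefix another?):
  D='00' vs E='01': no prefix
  D='00' vs A='10': no prefix
  D='00' vs F='11': no prefix
  E='01' vs D='00': no prefix
  E='01' vs A='10': no prefix
  E='01' vs F='11': no prefix
  A='10' vs D='00': no prefix
  A='10' vs E='01': no prefix
  A='10' vs F='11': no prefix
  F='11' vs D='00': no prefix
  F='11' vs E='01': no prefix
  F='11' vs A='10': no prefix
No violation found over all pairs.

YES -- this is a valid prefix code. No codeword is a prefix of any other codeword.


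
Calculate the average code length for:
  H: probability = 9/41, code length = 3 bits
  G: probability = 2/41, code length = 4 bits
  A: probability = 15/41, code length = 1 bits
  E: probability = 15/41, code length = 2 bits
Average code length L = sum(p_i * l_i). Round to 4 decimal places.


Weighted contributions p_i * l_i:
  H: (9/41) * 3 = 27/41
  G: (2/41) * 4 = 8/41
  A: (15/41) * 1 = 15/41
  E: (15/41) * 2 = 30/41
Sum = (27 + 8 + 15 + 30)/41 = 80/41

L = 80/41 = 1.9512 bits/symbol


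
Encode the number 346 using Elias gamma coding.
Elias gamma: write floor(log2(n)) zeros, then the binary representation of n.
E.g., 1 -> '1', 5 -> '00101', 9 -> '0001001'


num_bits = floor(log2(346)) + 1 = 9
leading_zeros = num_bits - 1 = 8
binary(346) = 101011010

Elias gamma(346) = '00000000' + '101011010' = 00000000101011010 (17 bits)


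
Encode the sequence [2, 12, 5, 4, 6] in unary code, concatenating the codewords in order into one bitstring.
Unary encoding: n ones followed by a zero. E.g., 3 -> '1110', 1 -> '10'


Encode each number as n ones followed by a terminating 0:
  2 -> 110 (3 bits)
  12 -> 1111111111110 (13 bits)
  5 -> 111110 (6 bits)
  4 -> 11110 (5 bits)
  6 -> 1111110 (7 bits)
Total length = 3 + 13 + 6 + 5 + 7 = 34 bits.

Unary([2, 12, 5, 4, 6]) = 1101111111111110111110111101111110 (34 bits)


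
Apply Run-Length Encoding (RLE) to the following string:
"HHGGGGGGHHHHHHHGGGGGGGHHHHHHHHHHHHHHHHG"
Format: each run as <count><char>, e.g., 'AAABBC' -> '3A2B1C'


Scanning runs left to right:
  i=0: run of 'H' x 2 -> '2H'
  i=2: run of 'G' x 6 -> '6G'
  i=8: run of 'H' x 7 -> '7H'
  i=15: run of 'G' x 7 -> '7G'
  i=22: run of 'H' x 16 -> '16H'
  i=38: run of 'G' x 1 -> '1G'

RLE = 2H6G7H7G16H1G


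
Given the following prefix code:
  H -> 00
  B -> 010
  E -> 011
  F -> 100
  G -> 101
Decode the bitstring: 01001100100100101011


Decoding step by step:
Bits 010 -> B
Bits 011 -> E
Bits 00 -> H
Bits 100 -> F
Bits 100 -> F
Bits 101 -> G
Bits 011 -> E


Decoded message: BEHFFGE


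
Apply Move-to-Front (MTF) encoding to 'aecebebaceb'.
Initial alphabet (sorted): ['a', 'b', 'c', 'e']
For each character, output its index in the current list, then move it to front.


MTF encoding:
'a': index 0 in ['a', 'b', 'c', 'e'] -> ['a', 'b', 'c', 'e']
'e': index 3 in ['a', 'b', 'c', 'e'] -> ['e', 'a', 'b', 'c']
'c': index 3 in ['e', 'a', 'b', 'c'] -> ['c', 'e', 'a', 'b']
'e': index 1 in ['c', 'e', 'a', 'b'] -> ['e', 'c', 'a', 'b']
'b': index 3 in ['e', 'c', 'a', 'b'] -> ['b', 'e', 'c', 'a']
'e': index 1 in ['b', 'e', 'c', 'a'] -> ['e', 'b', 'c', 'a']
'b': index 1 in ['e', 'b', 'c', 'a'] -> ['b', 'e', 'c', 'a']
'a': index 3 in ['b', 'e', 'c', 'a'] -> ['a', 'b', 'e', 'c']
'c': index 3 in ['a', 'b', 'e', 'c'] -> ['c', 'a', 'b', 'e']
'e': index 3 in ['c', 'a', 'b', 'e'] -> ['e', 'c', 'a', 'b']
'b': index 3 in ['e', 'c', 'a', 'b'] -> ['b', 'e', 'c', 'a']


Output: [0, 3, 3, 1, 3, 1, 1, 3, 3, 3, 3]


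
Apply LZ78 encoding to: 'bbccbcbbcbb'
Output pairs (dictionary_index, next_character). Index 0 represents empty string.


LZ78 encoding steps:
Dictionary: {0: ''}
Step 1: w='' (idx 0), next='b' -> output (0, 'b'), add 'b' as idx 1
Step 2: w='b' (idx 1), next='c' -> output (1, 'c'), add 'bc' as idx 2
Step 3: w='' (idx 0), next='c' -> output (0, 'c'), add 'c' as idx 3
Step 4: w='bc' (idx 2), next='b' -> output (2, 'b'), add 'bcb' as idx 4
Step 5: w='bcb' (idx 4), next='b' -> output (4, 'b'), add 'bcbb' as idx 5


Encoded: [(0, 'b'), (1, 'c'), (0, 'c'), (2, 'b'), (4, 'b')]


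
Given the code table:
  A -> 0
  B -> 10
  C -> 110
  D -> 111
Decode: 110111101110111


Decoding:
110 -> C
111 -> D
10 -> B
111 -> D
0 -> A
111 -> D


Result: CDBDAD


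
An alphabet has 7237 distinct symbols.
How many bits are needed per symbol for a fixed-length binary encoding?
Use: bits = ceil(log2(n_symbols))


log2(7237) = 12.8212
Bracket: 2^12 = 4096 < 7237 <= 2^13 = 8192
So ceil(log2(7237)) = 13

bits = ceil(log2(7237)) = ceil(12.8212) = 13 bits


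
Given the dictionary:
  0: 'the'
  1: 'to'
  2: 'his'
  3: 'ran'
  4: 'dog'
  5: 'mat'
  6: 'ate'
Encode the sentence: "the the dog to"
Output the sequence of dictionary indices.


Look up each word in the dictionary:
  'the' -> 0
  'the' -> 0
  'dog' -> 4
  'to' -> 1

Encoded: [0, 0, 4, 1]


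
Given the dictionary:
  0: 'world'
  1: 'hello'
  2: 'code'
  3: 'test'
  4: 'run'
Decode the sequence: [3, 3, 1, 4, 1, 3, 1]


Look up each index in the dictionary:
  3 -> 'test'
  3 -> 'test'
  1 -> 'hello'
  4 -> 'run'
  1 -> 'hello'
  3 -> 'test'
  1 -> 'hello'

Decoded: "test test hello run hello test hello"


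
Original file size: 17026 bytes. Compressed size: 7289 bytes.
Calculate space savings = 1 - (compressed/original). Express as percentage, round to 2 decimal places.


ratio = compressed/original = 7289/17026 = 0.42811
savings = 1 - ratio = 1 - 0.42811 = 0.57189
as a percentage: 0.57189 * 100 = 57.19%

Space savings = 1 - 7289/17026 = 57.19%


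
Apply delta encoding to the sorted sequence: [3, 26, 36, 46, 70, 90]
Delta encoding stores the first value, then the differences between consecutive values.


First value: 3
Deltas:
  26 - 3 = 23
  36 - 26 = 10
  46 - 36 = 10
  70 - 46 = 24
  90 - 70 = 20


Delta encoded: [3, 23, 10, 10, 24, 20]


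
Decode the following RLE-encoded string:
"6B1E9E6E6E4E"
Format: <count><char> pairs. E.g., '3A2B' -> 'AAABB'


Expanding each <count><char> pair:
  6B -> 'BBBBBB'
  1E -> 'E'
  9E -> 'EEEEEEEEE'
  6E -> 'EEEEEE'
  6E -> 'EEEEEE'
  4E -> 'EEEE'

Decoded = BBBBBBEEEEEEEEEEEEEEEEEEEEEEEEEE


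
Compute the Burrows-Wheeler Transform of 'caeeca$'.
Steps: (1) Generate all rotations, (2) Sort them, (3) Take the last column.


Rotations (sorted):
  0: $caeeca -> last char: a
  1: a$caeec -> last char: c
  2: aeeca$c -> last char: c
  3: ca$caee -> last char: e
  4: caeeca$ -> last char: $
  5: eca$cae -> last char: e
  6: eeca$ca -> last char: a


BWT = acce$ea


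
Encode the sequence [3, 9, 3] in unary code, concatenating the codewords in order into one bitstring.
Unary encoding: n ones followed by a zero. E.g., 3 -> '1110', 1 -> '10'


Encode each number as n ones followed by a terminating 0:
  3 -> 1110 (4 bits)
  9 -> 1111111110 (10 bits)
  3 -> 1110 (4 bits)
Total length = 4 + 10 + 4 = 18 bits.

Unary([3, 9, 3]) = 111011111111101110 (18 bits)


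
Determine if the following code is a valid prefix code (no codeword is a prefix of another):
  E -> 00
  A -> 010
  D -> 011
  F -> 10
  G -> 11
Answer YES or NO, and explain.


Checking each pair (does one codeword prefix another?):
  E='00' vs A='010': no prefix
  E='00' vs D='011': no prefix
  E='00' vs F='10': no prefix
  E='00' vs G='11': no prefix
  A='010' vs E='00': no prefix
  A='010' vs D='011': no prefix
  A='010' vs F='10': no prefix
  A='010' vs G='11': no prefix
  D='011' vs E='00': no prefix
  D='011' vs A='010': no prefix
  D='011' vs F='10': no prefix
  D='011' vs G='11': no prefix
  F='10' vs E='00': no prefix
  F='10' vs A='010': no prefix
  F='10' vs D='011': no prefix
  F='10' vs G='11': no prefix
  G='11' vs E='00': no prefix
  G='11' vs A='010': no prefix
  G='11' vs D='011': no prefix
  G='11' vs F='10': no prefix
No violation found over all pairs.

YES -- this is a valid prefix code. No codeword is a prefix of any other codeword.


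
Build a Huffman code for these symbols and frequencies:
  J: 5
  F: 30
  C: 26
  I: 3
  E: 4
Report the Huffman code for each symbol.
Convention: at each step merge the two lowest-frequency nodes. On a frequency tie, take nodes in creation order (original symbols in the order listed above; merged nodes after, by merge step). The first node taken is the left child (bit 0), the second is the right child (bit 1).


Huffman tree construction:
Step 1: Merge I(3) + E(4) = 7
Step 2: Merge J(5) + (I+E)(7) = 12
Step 3: Merge (J+(I+E))(12) + C(26) = 38
Step 4: Merge F(30) + ((J+(I+E))+C)(38) = 68
Read each symbol's code off the tree from the root (left child = 0, right child = 1).

Codes:
  J: 100 (length 3)
  F: 0 (length 1)
  C: 11 (length 2)
  I: 1010 (length 4)
  E: 1011 (length 4)
Average code length: 125/68 = 1.8382 bits/symbol


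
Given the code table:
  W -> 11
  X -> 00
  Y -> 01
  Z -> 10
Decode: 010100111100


Decoding:
01 -> Y
01 -> Y
00 -> X
11 -> W
11 -> W
00 -> X


Result: YYXWWX


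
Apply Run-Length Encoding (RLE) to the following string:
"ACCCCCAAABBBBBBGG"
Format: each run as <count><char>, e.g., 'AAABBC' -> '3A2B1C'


Scanning runs left to right:
  i=0: run of 'A' x 1 -> '1A'
  i=1: run of 'C' x 5 -> '5C'
  i=6: run of 'A' x 3 -> '3A'
  i=9: run of 'B' x 6 -> '6B'
  i=15: run of 'G' x 2 -> '2G'

RLE = 1A5C3A6B2G


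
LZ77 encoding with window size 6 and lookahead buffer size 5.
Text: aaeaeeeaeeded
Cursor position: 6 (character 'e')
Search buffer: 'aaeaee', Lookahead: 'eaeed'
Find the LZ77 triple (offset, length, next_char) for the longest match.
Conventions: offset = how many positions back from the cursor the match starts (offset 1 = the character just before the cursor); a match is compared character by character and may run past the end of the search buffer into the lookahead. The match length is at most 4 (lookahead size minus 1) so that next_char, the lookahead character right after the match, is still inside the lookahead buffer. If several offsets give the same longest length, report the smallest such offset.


Try each offset into the search buffer:
  offset=1 (pos 5, char 'e'): match length 1
  offset=2 (pos 4, char 'e'): match length 1
  offset=3 (pos 3, char 'a'): match length 0
  offset=4 (pos 2, char 'e'): match length 4
  offset=5 (pos 1, char 'a'): match length 0
  offset=6 (pos 0, char 'a'): match length 0
Longest match has length 4 at offset 4.
next_char = character at position 6 + 4 = 10 -> 'd'

Best match: offset=4, length=4 (matching 'eaee' starting at position 2)
LZ77 triple: (4, 4, 'd')


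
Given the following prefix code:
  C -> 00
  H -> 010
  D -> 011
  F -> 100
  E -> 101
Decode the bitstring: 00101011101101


Decoding step by step:
Bits 00 -> C
Bits 101 -> E
Bits 011 -> D
Bits 101 -> E
Bits 101 -> E


Decoded message: CEDEE


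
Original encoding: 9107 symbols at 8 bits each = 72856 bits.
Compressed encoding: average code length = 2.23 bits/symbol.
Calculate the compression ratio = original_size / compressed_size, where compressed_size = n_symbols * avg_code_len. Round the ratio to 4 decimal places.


original_size = n_symbols * orig_bits = 9107 * 8 = 72856 bits
compressed_size = n_symbols * avg_code_len = 9107 * 2.23 = 20308.61 bits
ratio = original_size / compressed_size = 72856 / 20308.61 = 3.5874

Compression ratio = 3.5874


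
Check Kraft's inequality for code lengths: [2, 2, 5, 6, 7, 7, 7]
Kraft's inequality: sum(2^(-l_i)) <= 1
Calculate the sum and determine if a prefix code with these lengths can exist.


Sum = 2^(-2) + 2^(-2) + 2^(-5) + 2^(-6) + 2^(-7) + 2^(-7) + 2^(-7)
    = 0.25 + 0.25 + 0.03125 + 0.015625 + 0.0078125 + 0.0078125 + 0.0078125
    = 73/128 = 0.5703125
Since 0.5703125 <= 1, Kraft's inequality IS satisfied.
A prefix code with these lengths CAN exist.

Kraft sum = 0.5703125. Satisfied.


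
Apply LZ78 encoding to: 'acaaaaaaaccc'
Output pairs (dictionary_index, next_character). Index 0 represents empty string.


LZ78 encoding steps:
Dictionary: {0: ''}
Step 1: w='' (idx 0), next='a' -> output (0, 'a'), add 'a' as idx 1
Step 2: w='' (idx 0), next='c' -> output (0, 'c'), add 'c' as idx 2
Step 3: w='a' (idx 1), next='a' -> output (1, 'a'), add 'aa' as idx 3
Step 4: w='aa' (idx 3), next='a' -> output (3, 'a'), add 'aaa' as idx 4
Step 5: w='aa' (idx 3), next='c' -> output (3, 'c'), add 'aac' as idx 5
Step 6: w='c' (idx 2), next='c' -> output (2, 'c'), add 'cc' as idx 6


Encoded: [(0, 'a'), (0, 'c'), (1, 'a'), (3, 'a'), (3, 'c'), (2, 'c')]


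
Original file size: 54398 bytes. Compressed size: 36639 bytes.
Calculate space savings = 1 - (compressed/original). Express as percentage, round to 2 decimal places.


ratio = compressed/original = 36639/54398 = 0.673536
savings = 1 - ratio = 1 - 0.673536 = 0.326464
as a percentage: 0.326464 * 100 = 32.65%

Space savings = 1 - 36639/54398 = 32.65%


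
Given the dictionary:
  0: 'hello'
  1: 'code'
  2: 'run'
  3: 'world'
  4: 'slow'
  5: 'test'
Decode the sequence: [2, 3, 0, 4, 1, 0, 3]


Look up each index in the dictionary:
  2 -> 'run'
  3 -> 'world'
  0 -> 'hello'
  4 -> 'slow'
  1 -> 'code'
  0 -> 'hello'
  3 -> 'world'

Decoded: "run world hello slow code hello world"


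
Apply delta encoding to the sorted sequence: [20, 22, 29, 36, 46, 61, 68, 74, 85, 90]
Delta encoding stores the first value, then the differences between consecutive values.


First value: 20
Deltas:
  22 - 20 = 2
  29 - 22 = 7
  36 - 29 = 7
  46 - 36 = 10
  61 - 46 = 15
  68 - 61 = 7
  74 - 68 = 6
  85 - 74 = 11
  90 - 85 = 5


Delta encoded: [20, 2, 7, 7, 10, 15, 7, 6, 11, 5]


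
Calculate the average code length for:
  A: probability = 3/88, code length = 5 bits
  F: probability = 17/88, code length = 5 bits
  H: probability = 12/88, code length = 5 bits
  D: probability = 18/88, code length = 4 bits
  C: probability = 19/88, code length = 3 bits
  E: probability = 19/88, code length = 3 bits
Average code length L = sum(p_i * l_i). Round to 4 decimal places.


Weighted contributions p_i * l_i:
  A: (3/88) * 5 = 15/88
  F: (17/88) * 5 = 85/88
  H: (12/88) * 5 = 60/88
  D: (18/88) * 4 = 72/88
  C: (19/88) * 3 = 57/88
  E: (19/88) * 3 = 57/88
Sum = (15 + 85 + 60 + 72 + 57 + 57)/88 = 346/88

L = 346/88 = 3.9318 bits/symbol


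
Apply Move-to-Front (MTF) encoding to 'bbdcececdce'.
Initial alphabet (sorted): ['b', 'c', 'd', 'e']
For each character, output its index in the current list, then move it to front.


MTF encoding:
'b': index 0 in ['b', 'c', 'd', 'e'] -> ['b', 'c', 'd', 'e']
'b': index 0 in ['b', 'c', 'd', 'e'] -> ['b', 'c', 'd', 'e']
'd': index 2 in ['b', 'c', 'd', 'e'] -> ['d', 'b', 'c', 'e']
'c': index 2 in ['d', 'b', 'c', 'e'] -> ['c', 'd', 'b', 'e']
'e': index 3 in ['c', 'd', 'b', 'e'] -> ['e', 'c', 'd', 'b']
'c': index 1 in ['e', 'c', 'd', 'b'] -> ['c', 'e', 'd', 'b']
'e': index 1 in ['c', 'e', 'd', 'b'] -> ['e', 'c', 'd', 'b']
'c': index 1 in ['e', 'c', 'd', 'b'] -> ['c', 'e', 'd', 'b']
'd': index 2 in ['c', 'e', 'd', 'b'] -> ['d', 'c', 'e', 'b']
'c': index 1 in ['d', 'c', 'e', 'b'] -> ['c', 'd', 'e', 'b']
'e': index 2 in ['c', 'd', 'e', 'b'] -> ['e', 'c', 'd', 'b']


Output: [0, 0, 2, 2, 3, 1, 1, 1, 2, 1, 2]
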